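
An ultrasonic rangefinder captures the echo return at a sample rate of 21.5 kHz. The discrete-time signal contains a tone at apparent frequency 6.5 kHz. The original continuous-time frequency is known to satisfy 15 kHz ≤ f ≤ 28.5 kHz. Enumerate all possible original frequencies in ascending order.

15 kHz, 28 kHz

Frequencies that alias to 6.5 kHz are k·fs ± 6.5 kHz for integer k ≥ 0.
k=0: 6.5 kHz.
k=1: 15 kHz, 28 kHz.
k=2: 36.5 kHz, 49.5 kHz.
Within [15 kHz, 28.5 kHz]: 15 kHz, 28 kHz.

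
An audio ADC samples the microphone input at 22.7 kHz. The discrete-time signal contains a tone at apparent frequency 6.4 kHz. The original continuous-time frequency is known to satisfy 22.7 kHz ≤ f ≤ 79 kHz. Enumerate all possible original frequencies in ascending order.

29.1 kHz, 39 kHz, 51.8 kHz, 61.7 kHz, 74.5 kHz

Frequencies that alias to 6.4 kHz are k·fs ± 6.4 kHz for integer k ≥ 0.
k=0: 6.4 kHz.
k=1: 16.3 kHz, 29.1 kHz.
k=2: 39 kHz, 51.8 kHz.
k=3: 61.7 kHz, 74.5 kHz.
k=4: 84.4 kHz, 97.2 kHz.
Within [22.7 kHz, 79 kHz]: 29.1 kHz, 39 kHz, 51.8 kHz, 61.7 kHz, 74.5 kHz.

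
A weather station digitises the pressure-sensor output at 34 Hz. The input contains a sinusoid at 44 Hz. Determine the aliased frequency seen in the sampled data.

10 Hz

44 Hz mod fs = 10 Hz.
10 Hz ≤ fs/2 = 17 Hz, appears at 10 Hz.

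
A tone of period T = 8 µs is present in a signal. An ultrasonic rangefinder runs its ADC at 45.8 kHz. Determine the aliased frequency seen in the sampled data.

12.4 kHz

T = 8 µs → f = 1/T = 125 kHz.
125 kHz mod fs = 33.4 kHz.
33.4 kHz > fs/2 = 22.9 kHz, folds to fs − 33.4 kHz = 12.4 kHz.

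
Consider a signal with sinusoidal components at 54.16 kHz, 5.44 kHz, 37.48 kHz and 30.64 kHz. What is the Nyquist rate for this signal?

Highest-frequency component: 54.16 kHz.
Nyquist rate = 2 × 54.16 kHz = 108.32 kHz.

108.32 kHz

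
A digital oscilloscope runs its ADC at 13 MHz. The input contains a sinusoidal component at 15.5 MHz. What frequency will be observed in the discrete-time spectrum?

2.5 MHz

15.5 MHz mod fs = 2.5 MHz.
2.5 MHz ≤ fs/2 = 6.5 MHz, appears at 2.5 MHz.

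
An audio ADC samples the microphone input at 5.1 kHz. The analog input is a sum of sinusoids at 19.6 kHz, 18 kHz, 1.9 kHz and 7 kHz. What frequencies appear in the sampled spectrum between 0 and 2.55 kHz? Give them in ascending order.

0.8 kHz, 1.9 kHz, 2.4 kHz

fs/2 = 2.55 kHz.
19.6 kHz mod fs = 4.3 kHz.
4.3 kHz > fs/2 = 2.55 kHz, folds to fs − 4.3 kHz = 0.8 kHz.
18 kHz mod fs = 2.7 kHz.
2.7 kHz > fs/2 = 2.55 kHz, folds to fs − 2.7 kHz = 2.4 kHz.
1.9 kHz ≤ fs/2 = 2.55 kHz, passes unchanged.
7 kHz mod fs = 1.9 kHz.
1.9 kHz ≤ fs/2 = 2.55 kHz, appears at 1.9 kHz.
Distinct values: {0.8 kHz, 1.9 kHz, 2.4 kHz}.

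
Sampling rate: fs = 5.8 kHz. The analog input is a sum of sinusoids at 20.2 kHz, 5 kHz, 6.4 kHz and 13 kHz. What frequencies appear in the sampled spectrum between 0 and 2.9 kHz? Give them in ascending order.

0.6 kHz, 0.8 kHz, 1.4 kHz, 2.8 kHz

fs/2 = 2.9 kHz.
20.2 kHz mod fs = 2.8 kHz.
2.8 kHz ≤ fs/2 = 2.9 kHz, appears at 2.8 kHz.
5 kHz > fs/2 = 2.9 kHz, folds to fs − 5 kHz = 0.8 kHz.
6.4 kHz mod fs = 0.6 kHz.
0.6 kHz ≤ fs/2 = 2.9 kHz, appears at 0.6 kHz.
13 kHz mod fs = 1.4 kHz.
1.4 kHz ≤ fs/2 = 2.9 kHz, appears at 1.4 kHz.
Distinct values: {0.6 kHz, 0.8 kHz, 1.4 kHz, 2.8 kHz}.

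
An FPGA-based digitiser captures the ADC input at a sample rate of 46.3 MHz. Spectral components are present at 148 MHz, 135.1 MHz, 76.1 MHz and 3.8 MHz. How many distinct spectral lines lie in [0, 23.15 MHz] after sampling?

fs/2 = 23.15 MHz.
148 MHz mod fs = 9.1 MHz.
9.1 MHz ≤ fs/2 = 23.15 MHz, appears at 9.1 MHz.
135.1 MHz mod fs = 42.5 MHz.
42.5 MHz > fs/2 = 23.15 MHz, folds to fs − 42.5 MHz = 3.8 MHz.
76.1 MHz mod fs = 29.8 MHz.
29.8 MHz > fs/2 = 23.15 MHz, folds to fs − 29.8 MHz = 16.5 MHz.
3.8 MHz ≤ fs/2 = 23.15 MHz, passes unchanged.
Distinct values: {3.8 MHz, 9.1 MHz, 16.5 MHz} → 3.

3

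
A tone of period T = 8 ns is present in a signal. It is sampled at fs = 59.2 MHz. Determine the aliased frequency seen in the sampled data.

T = 8 ns → f = 1/T = 125 MHz.
125 MHz mod fs = 6.6 MHz.
6.6 MHz ≤ fs/2 = 29.6 MHz, appears at 6.6 MHz.

6.6 MHz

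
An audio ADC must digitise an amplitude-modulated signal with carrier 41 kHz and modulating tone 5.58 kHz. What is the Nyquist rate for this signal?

93.16 kHz

AM sidebands sit at fc ± fm = 35.42 kHz and 46.58 kHz.
Highest-frequency component: 46.58 kHz.
Nyquist rate = 2 × 46.58 kHz = 93.16 kHz.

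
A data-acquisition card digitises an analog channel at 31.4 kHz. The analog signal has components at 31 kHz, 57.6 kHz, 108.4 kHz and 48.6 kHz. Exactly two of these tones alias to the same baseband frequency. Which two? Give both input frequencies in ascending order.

48.6 kHz, 108.4 kHz

fs/2 = 15.7 kHz.
31 kHz > fs/2 = 15.7 kHz, folds to fs − 31 kHz = 0.4 kHz.
57.6 kHz mod fs = 26.2 kHz.
26.2 kHz > fs/2 = 15.7 kHz, folds to fs − 26.2 kHz = 5.2 kHz.
108.4 kHz mod fs = 14.2 kHz.
14.2 kHz ≤ fs/2 = 15.7 kHz, appears at 14.2 kHz.
48.6 kHz mod fs = 17.2 kHz.
17.2 kHz > fs/2 = 15.7 kHz, folds to fs − 17.2 kHz = 14.2 kHz.
48.6 kHz and 108.4 kHz both map to 14.2 kHz.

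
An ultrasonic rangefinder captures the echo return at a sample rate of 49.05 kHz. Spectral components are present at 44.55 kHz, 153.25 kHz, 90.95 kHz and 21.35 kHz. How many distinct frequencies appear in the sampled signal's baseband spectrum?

fs/2 = 24.525 kHz.
44.55 kHz > fs/2 = 24.525 kHz, folds to fs − 44.55 kHz = 4.5 kHz.
153.25 kHz mod fs = 6.1 kHz.
6.1 kHz ≤ fs/2 = 24.525 kHz, appears at 6.1 kHz.
90.95 kHz mod fs = 41.9 kHz.
41.9 kHz > fs/2 = 24.525 kHz, folds to fs − 41.9 kHz = 7.15 kHz.
21.35 kHz ≤ fs/2 = 24.525 kHz, passes unchanged.
Distinct values: {4.5 kHz, 6.1 kHz, 7.15 kHz, 21.35 kHz} → 4.

4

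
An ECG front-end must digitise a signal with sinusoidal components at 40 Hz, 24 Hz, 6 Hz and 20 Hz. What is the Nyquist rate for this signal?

Highest-frequency component: 40 Hz.
Nyquist rate = 2 × 40 Hz = 80 Hz.

80 Hz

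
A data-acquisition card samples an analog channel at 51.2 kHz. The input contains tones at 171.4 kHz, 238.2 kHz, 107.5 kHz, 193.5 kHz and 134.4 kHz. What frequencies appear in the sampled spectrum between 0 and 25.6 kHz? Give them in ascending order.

fs/2 = 25.6 kHz.
171.4 kHz mod fs = 17.8 kHz.
17.8 kHz ≤ fs/2 = 25.6 kHz, appears at 17.8 kHz.
238.2 kHz mod fs = 33.4 kHz.
33.4 kHz > fs/2 = 25.6 kHz, folds to fs − 33.4 kHz = 17.8 kHz.
107.5 kHz mod fs = 5.1 kHz.
5.1 kHz ≤ fs/2 = 25.6 kHz, appears at 5.1 kHz.
193.5 kHz mod fs = 39.9 kHz.
39.9 kHz > fs/2 = 25.6 kHz, folds to fs − 39.9 kHz = 11.3 kHz.
134.4 kHz mod fs = 32 kHz.
32 kHz > fs/2 = 25.6 kHz, folds to fs − 32 kHz = 19.2 kHz.
Distinct values: {5.1 kHz, 11.3 kHz, 17.8 kHz, 19.2 kHz}.

5.1 kHz, 11.3 kHz, 17.8 kHz, 19.2 kHz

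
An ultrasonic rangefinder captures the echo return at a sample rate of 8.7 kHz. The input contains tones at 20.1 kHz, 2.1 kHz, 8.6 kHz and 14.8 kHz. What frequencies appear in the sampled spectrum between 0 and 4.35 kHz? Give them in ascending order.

0.1 kHz, 2.1 kHz, 2.6 kHz, 2.7 kHz

fs/2 = 4.35 kHz.
20.1 kHz mod fs = 2.7 kHz.
2.7 kHz ≤ fs/2 = 4.35 kHz, appears at 2.7 kHz.
2.1 kHz ≤ fs/2 = 4.35 kHz, passes unchanged.
8.6 kHz > fs/2 = 4.35 kHz, folds to fs − 8.6 kHz = 0.1 kHz.
14.8 kHz mod fs = 6.1 kHz.
6.1 kHz > fs/2 = 4.35 kHz, folds to fs − 6.1 kHz = 2.6 kHz.
Distinct values: {0.1 kHz, 2.1 kHz, 2.6 kHz, 2.7 kHz}.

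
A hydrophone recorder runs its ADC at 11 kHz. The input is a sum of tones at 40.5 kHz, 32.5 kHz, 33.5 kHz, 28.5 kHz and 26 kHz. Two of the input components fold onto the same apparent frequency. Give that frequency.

0.5 kHz

fs/2 = 5.5 kHz.
40.5 kHz mod fs = 7.5 kHz.
7.5 kHz > fs/2 = 5.5 kHz, folds to fs − 7.5 kHz = 3.5 kHz.
32.5 kHz mod fs = 10.5 kHz.
10.5 kHz > fs/2 = 5.5 kHz, folds to fs − 10.5 kHz = 0.5 kHz.
33.5 kHz mod fs = 0.5 kHz.
0.5 kHz ≤ fs/2 = 5.5 kHz, appears at 0.5 kHz.
28.5 kHz mod fs = 6.5 kHz.
6.5 kHz > fs/2 = 5.5 kHz, folds to fs − 6.5 kHz = 4.5 kHz.
26 kHz mod fs = 4 kHz.
4 kHz ≤ fs/2 = 5.5 kHz, appears at 4 kHz.
32.5 kHz and 33.5 kHz both map to 0.5 kHz.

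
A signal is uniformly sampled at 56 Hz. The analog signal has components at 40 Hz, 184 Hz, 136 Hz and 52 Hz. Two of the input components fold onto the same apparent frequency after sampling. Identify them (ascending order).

40 Hz, 184 Hz

fs/2 = 28 Hz.
40 Hz > fs/2 = 28 Hz, folds to fs − 40 Hz = 16 Hz.
184 Hz mod fs = 16 Hz.
16 Hz ≤ fs/2 = 28 Hz, appears at 16 Hz.
136 Hz mod fs = 24 Hz.
24 Hz ≤ fs/2 = 28 Hz, appears at 24 Hz.
52 Hz > fs/2 = 28 Hz, folds to fs − 52 Hz = 4 Hz.
40 Hz and 184 Hz both map to 16 Hz.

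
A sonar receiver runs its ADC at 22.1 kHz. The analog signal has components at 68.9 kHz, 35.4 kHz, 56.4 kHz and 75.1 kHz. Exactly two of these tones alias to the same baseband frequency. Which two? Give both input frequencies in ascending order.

fs/2 = 11.05 kHz.
68.9 kHz mod fs = 2.6 kHz.
2.6 kHz ≤ fs/2 = 11.05 kHz, appears at 2.6 kHz.
35.4 kHz mod fs = 13.3 kHz.
13.3 kHz > fs/2 = 11.05 kHz, folds to fs − 13.3 kHz = 8.8 kHz.
56.4 kHz mod fs = 12.2 kHz.
12.2 kHz > fs/2 = 11.05 kHz, folds to fs − 12.2 kHz = 9.9 kHz.
75.1 kHz mod fs = 8.8 kHz.
8.8 kHz ≤ fs/2 = 11.05 kHz, appears at 8.8 kHz.
35.4 kHz and 75.1 kHz both map to 8.8 kHz.

35.4 kHz, 75.1 kHz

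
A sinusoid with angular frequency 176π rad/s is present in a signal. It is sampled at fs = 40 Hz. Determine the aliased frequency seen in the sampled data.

8 Hz

ω = 176π rad/s → f = ω/(2π) = 88 Hz.
88 Hz mod fs = 8 Hz.
8 Hz ≤ fs/2 = 20 Hz, appears at 8 Hz.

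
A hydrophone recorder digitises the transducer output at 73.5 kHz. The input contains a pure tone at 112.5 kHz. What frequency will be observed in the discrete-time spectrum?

112.5 kHz mod fs = 39 kHz.
39 kHz > fs/2 = 36.75 kHz, folds to fs − 39 kHz = 34.5 kHz.

34.5 kHz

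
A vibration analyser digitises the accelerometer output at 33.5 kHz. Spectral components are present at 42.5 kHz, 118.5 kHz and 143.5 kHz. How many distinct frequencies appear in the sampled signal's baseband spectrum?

fs/2 = 16.75 kHz.
42.5 kHz mod fs = 9 kHz.
9 kHz ≤ fs/2 = 16.75 kHz, appears at 9 kHz.
118.5 kHz mod fs = 18 kHz.
18 kHz > fs/2 = 16.75 kHz, folds to fs − 18 kHz = 15.5 kHz.
143.5 kHz mod fs = 9.5 kHz.
9.5 kHz ≤ fs/2 = 16.75 kHz, appears at 9.5 kHz.
Distinct values: {9 kHz, 9.5 kHz, 15.5 kHz} → 3.

3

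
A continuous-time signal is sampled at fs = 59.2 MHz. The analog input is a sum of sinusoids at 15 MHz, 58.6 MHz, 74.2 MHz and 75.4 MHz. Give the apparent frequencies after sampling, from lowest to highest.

0.6 MHz, 15 MHz, 16.2 MHz

fs/2 = 29.6 MHz.
15 MHz ≤ fs/2 = 29.6 MHz, passes unchanged.
58.6 MHz > fs/2 = 29.6 MHz, folds to fs − 58.6 MHz = 0.6 MHz.
74.2 MHz mod fs = 15 MHz.
15 MHz ≤ fs/2 = 29.6 MHz, appears at 15 MHz.
75.4 MHz mod fs = 16.2 MHz.
16.2 MHz ≤ fs/2 = 29.6 MHz, appears at 16.2 MHz.
Distinct values: {0.6 MHz, 15 MHz, 16.2 MHz}.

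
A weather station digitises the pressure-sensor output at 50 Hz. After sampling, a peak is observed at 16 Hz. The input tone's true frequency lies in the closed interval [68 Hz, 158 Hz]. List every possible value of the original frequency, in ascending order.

Frequencies that alias to 16 Hz are k·fs ± 16 Hz for integer k ≥ 0.
k=0: 16 Hz.
k=1: 34 Hz, 66 Hz.
k=2: 84 Hz, 116 Hz.
k=3: 134 Hz, 166 Hz.
k=4: 184 Hz, 216 Hz.
Within [68 Hz, 158 Hz]: 84 Hz, 116 Hz, 134 Hz.

84 Hz, 116 Hz, 134 Hz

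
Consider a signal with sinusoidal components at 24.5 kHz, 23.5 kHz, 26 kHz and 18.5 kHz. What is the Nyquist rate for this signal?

Highest-frequency component: 26 kHz.
Nyquist rate = 2 × 26 kHz = 52 kHz.

52 kHz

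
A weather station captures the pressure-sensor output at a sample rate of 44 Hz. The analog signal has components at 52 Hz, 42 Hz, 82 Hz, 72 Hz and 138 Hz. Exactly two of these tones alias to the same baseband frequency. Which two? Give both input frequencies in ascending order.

fs/2 = 22 Hz.
52 Hz mod fs = 8 Hz.
8 Hz ≤ fs/2 = 22 Hz, appears at 8 Hz.
42 Hz > fs/2 = 22 Hz, folds to fs − 42 Hz = 2 Hz.
82 Hz mod fs = 38 Hz.
38 Hz > fs/2 = 22 Hz, folds to fs − 38 Hz = 6 Hz.
72 Hz mod fs = 28 Hz.
28 Hz > fs/2 = 22 Hz, folds to fs − 28 Hz = 16 Hz.
138 Hz mod fs = 6 Hz.
6 Hz ≤ fs/2 = 22 Hz, appears at 6 Hz.
82 Hz and 138 Hz both map to 6 Hz.

82 Hz, 138 Hz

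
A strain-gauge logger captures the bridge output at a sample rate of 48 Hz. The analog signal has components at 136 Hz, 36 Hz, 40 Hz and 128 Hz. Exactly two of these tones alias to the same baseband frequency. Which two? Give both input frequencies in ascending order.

fs/2 = 24 Hz.
136 Hz mod fs = 40 Hz.
40 Hz > fs/2 = 24 Hz, folds to fs − 40 Hz = 8 Hz.
36 Hz > fs/2 = 24 Hz, folds to fs − 36 Hz = 12 Hz.
40 Hz > fs/2 = 24 Hz, folds to fs − 40 Hz = 8 Hz.
128 Hz mod fs = 32 Hz.
32 Hz > fs/2 = 24 Hz, folds to fs − 32 Hz = 16 Hz.
40 Hz and 136 Hz both map to 8 Hz.

40 Hz, 136 Hz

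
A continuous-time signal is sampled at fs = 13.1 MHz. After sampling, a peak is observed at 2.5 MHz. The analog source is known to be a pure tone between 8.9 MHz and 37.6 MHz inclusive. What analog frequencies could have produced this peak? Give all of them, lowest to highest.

10.6 MHz, 15.6 MHz, 23.7 MHz, 28.7 MHz, 36.8 MHz

Frequencies that alias to 2.5 MHz are k·fs ± 2.5 MHz for integer k ≥ 0.
k=0: 2.5 MHz.
k=1: 10.6 MHz, 15.6 MHz.
k=2: 23.7 MHz, 28.7 MHz.
k=3: 36.8 MHz, 41.8 MHz.
k=4: 49.9 MHz, 54.9 MHz.
Within [8.9 MHz, 37.6 MHz]: 10.6 MHz, 15.6 MHz, 23.7 MHz, 28.7 MHz, 36.8 MHz.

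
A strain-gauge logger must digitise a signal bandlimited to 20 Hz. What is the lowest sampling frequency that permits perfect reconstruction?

Nyquist rate = 2 × 20 Hz = 40 Hz.

40 Hz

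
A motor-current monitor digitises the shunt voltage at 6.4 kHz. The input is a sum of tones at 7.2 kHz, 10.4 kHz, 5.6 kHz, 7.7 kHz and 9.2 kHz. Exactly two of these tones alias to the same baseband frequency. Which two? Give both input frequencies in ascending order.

fs/2 = 3.2 kHz.
7.2 kHz mod fs = 0.8 kHz.
0.8 kHz ≤ fs/2 = 3.2 kHz, appears at 0.8 kHz.
10.4 kHz mod fs = 4 kHz.
4 kHz > fs/2 = 3.2 kHz, folds to fs − 4 kHz = 2.4 kHz.
5.6 kHz > fs/2 = 3.2 kHz, folds to fs − 5.6 kHz = 0.8 kHz.
7.7 kHz mod fs = 1.3 kHz.
1.3 kHz ≤ fs/2 = 3.2 kHz, appears at 1.3 kHz.
9.2 kHz mod fs = 2.8 kHz.
2.8 kHz ≤ fs/2 = 3.2 kHz, appears at 2.8 kHz.
5.6 kHz and 7.2 kHz both map to 0.8 kHz.

5.6 kHz, 7.2 kHz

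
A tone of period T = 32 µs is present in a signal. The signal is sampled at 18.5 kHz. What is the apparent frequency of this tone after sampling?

5.75 kHz

T = 32 µs → f = 1/T = 31.25 kHz.
31.25 kHz mod fs = 12.75 kHz.
12.75 kHz > fs/2 = 9.25 kHz, folds to fs − 12.75 kHz = 5.75 kHz.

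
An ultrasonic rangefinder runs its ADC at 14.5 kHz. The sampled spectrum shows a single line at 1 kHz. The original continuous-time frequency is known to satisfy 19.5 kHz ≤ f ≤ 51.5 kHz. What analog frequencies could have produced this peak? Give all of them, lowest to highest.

Frequencies that alias to 1 kHz are k·fs ± 1 kHz for integer k ≥ 0.
k=0: 1 kHz.
k=1: 13.5 kHz, 15.5 kHz.
k=2: 28 kHz, 30 kHz.
k=3: 42.5 kHz, 44.5 kHz.
k=4: 57 kHz, 59 kHz.
Within [19.5 kHz, 51.5 kHz]: 28 kHz, 30 kHz, 42.5 kHz, 44.5 kHz.

28 kHz, 30 kHz, 42.5 kHz, 44.5 kHz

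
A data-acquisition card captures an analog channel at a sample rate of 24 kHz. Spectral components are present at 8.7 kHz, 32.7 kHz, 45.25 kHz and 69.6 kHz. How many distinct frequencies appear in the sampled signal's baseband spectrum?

fs/2 = 12 kHz.
8.7 kHz ≤ fs/2 = 12 kHz, passes unchanged.
32.7 kHz mod fs = 8.7 kHz.
8.7 kHz ≤ fs/2 = 12 kHz, appears at 8.7 kHz.
45.25 kHz mod fs = 21.25 kHz.
21.25 kHz > fs/2 = 12 kHz, folds to fs − 21.25 kHz = 2.75 kHz.
69.6 kHz mod fs = 21.6 kHz.
21.6 kHz > fs/2 = 12 kHz, folds to fs − 21.6 kHz = 2.4 kHz.
Distinct values: {2.4 kHz, 2.75 kHz, 8.7 kHz} → 3.

3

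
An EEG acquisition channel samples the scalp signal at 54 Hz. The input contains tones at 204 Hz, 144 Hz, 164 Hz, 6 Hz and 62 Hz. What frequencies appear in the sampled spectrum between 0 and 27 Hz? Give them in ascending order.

2 Hz, 6 Hz, 8 Hz, 12 Hz, 18 Hz

fs/2 = 27 Hz.
204 Hz mod fs = 42 Hz.
42 Hz > fs/2 = 27 Hz, folds to fs − 42 Hz = 12 Hz.
144 Hz mod fs = 36 Hz.
36 Hz > fs/2 = 27 Hz, folds to fs − 36 Hz = 18 Hz.
164 Hz mod fs = 2 Hz.
2 Hz ≤ fs/2 = 27 Hz, appears at 2 Hz.
6 Hz ≤ fs/2 = 27 Hz, passes unchanged.
62 Hz mod fs = 8 Hz.
8 Hz ≤ fs/2 = 27 Hz, appears at 8 Hz.
Distinct values: {2 Hz, 6 Hz, 8 Hz, 12 Hz, 18 Hz}.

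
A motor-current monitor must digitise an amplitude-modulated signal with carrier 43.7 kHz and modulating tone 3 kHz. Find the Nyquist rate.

93.4 kHz

AM sidebands sit at fc ± fm = 40.7 kHz and 46.7 kHz.
Highest-frequency component: 46.7 kHz.
Nyquist rate = 2 × 46.7 kHz = 93.4 kHz.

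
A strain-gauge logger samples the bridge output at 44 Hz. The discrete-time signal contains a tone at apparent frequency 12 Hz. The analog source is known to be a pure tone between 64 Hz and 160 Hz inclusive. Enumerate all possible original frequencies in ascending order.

Frequencies that alias to 12 Hz are k·fs ± 12 Hz for integer k ≥ 0.
k=0: 12 Hz.
k=1: 32 Hz, 56 Hz.
k=2: 76 Hz, 100 Hz.
k=3: 120 Hz, 144 Hz.
k=4: 164 Hz, 188 Hz.
Within [64 Hz, 160 Hz]: 76 Hz, 100 Hz, 120 Hz, 144 Hz.

76 Hz, 100 Hz, 120 Hz, 144 Hz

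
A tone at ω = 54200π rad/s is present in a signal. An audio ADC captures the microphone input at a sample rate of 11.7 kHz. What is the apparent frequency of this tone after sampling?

ω = 54200π rad/s → f = ω/(2π) = 27100 Hz = 27.1 kHz.
27.1 kHz mod fs = 3.7 kHz.
3.7 kHz ≤ fs/2 = 5.85 kHz, appears at 3.7 kHz.

3.7 kHz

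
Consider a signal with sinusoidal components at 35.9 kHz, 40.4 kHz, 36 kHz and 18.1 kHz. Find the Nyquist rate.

Highest-frequency component: 40.4 kHz.
Nyquist rate = 2 × 40.4 kHz = 80.8 kHz.

80.8 kHz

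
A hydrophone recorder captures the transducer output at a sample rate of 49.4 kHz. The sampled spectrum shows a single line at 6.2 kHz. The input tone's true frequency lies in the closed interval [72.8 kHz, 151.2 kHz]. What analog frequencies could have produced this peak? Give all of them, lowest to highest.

Frequencies that alias to 6.2 kHz are k·fs ± 6.2 kHz for integer k ≥ 0.
k=0: 6.2 kHz.
k=1: 43.2 kHz, 55.6 kHz.
k=2: 92.6 kHz, 105 kHz.
k=3: 142 kHz, 154.4 kHz.
k=4: 191.4 kHz, 203.8 kHz.
Within [72.8 kHz, 151.2 kHz]: 92.6 kHz, 105 kHz, 142 kHz.

92.6 kHz, 105 kHz, 142 kHz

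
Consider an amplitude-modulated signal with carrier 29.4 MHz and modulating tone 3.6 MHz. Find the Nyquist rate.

AM sidebands sit at fc ± fm = 25.8 MHz and 33 MHz.
Highest-frequency component: 33 MHz.
Nyquist rate = 2 × 33 MHz = 66 MHz.

66 MHz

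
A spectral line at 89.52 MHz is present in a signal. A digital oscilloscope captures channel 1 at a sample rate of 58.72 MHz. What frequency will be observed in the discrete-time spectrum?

27.92 MHz

89.52 MHz mod fs = 30.8 MHz.
30.8 MHz > fs/2 = 29.36 MHz, folds to fs − 30.8 MHz = 27.92 MHz.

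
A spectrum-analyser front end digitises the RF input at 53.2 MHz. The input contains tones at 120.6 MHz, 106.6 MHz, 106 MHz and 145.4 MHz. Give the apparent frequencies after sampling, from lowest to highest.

0.2 MHz, 0.4 MHz, 14.2 MHz

fs/2 = 26.6 MHz.
120.6 MHz mod fs = 14.2 MHz.
14.2 MHz ≤ fs/2 = 26.6 MHz, appears at 14.2 MHz.
106.6 MHz mod fs = 0.2 MHz.
0.2 MHz ≤ fs/2 = 26.6 MHz, appears at 0.2 MHz.
106 MHz mod fs = 52.8 MHz.
52.8 MHz > fs/2 = 26.6 MHz, folds to fs − 52.8 MHz = 0.4 MHz.
145.4 MHz mod fs = 39 MHz.
39 MHz > fs/2 = 26.6 MHz, folds to fs − 39 MHz = 14.2 MHz.
Distinct values: {0.2 MHz, 0.4 MHz, 14.2 MHz}.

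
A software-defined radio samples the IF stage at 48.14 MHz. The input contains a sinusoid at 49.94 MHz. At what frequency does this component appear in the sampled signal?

1.8 MHz

49.94 MHz mod fs = 1.8 MHz.
1.8 MHz ≤ fs/2 = 24.07 MHz, appears at 1.8 MHz.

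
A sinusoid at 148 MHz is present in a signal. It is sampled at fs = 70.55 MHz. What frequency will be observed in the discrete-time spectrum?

6.9 MHz

148 MHz mod fs = 6.9 MHz.
6.9 MHz ≤ fs/2 = 35.275 MHz, appears at 6.9 MHz.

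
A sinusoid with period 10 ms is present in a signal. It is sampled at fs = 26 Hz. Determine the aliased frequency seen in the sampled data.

4 Hz

T = 10 ms → f = 1/T = 100 Hz.
100 Hz mod fs = 22 Hz.
22 Hz > fs/2 = 13 Hz, folds to fs − 22 Hz = 4 Hz.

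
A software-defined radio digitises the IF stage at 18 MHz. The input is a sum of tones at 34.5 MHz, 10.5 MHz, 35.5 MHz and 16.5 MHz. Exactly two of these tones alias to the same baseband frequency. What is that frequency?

1.5 MHz

fs/2 = 9 MHz.
34.5 MHz mod fs = 16.5 MHz.
16.5 MHz > fs/2 = 9 MHz, folds to fs − 16.5 MHz = 1.5 MHz.
10.5 MHz > fs/2 = 9 MHz, folds to fs − 10.5 MHz = 7.5 MHz.
35.5 MHz mod fs = 17.5 MHz.
17.5 MHz > fs/2 = 9 MHz, folds to fs − 17.5 MHz = 0.5 MHz.
16.5 MHz > fs/2 = 9 MHz, folds to fs − 16.5 MHz = 1.5 MHz.
16.5 MHz and 34.5 MHz both map to 1.5 MHz.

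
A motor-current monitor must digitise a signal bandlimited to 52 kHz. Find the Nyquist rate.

104 kHz

Nyquist rate = 2 × 52 kHz = 104 kHz.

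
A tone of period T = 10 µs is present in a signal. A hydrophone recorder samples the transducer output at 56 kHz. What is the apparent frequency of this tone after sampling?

12 kHz

T = 10 µs → f = 1/T = 100 kHz.
100 kHz mod fs = 44 kHz.
44 kHz > fs/2 = 28 kHz, folds to fs − 44 kHz = 12 kHz.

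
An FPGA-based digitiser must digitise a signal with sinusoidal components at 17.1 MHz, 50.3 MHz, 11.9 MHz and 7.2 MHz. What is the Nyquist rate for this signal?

Highest-frequency component: 50.3 MHz.
Nyquist rate = 2 × 50.3 MHz = 100.6 MHz.

100.6 MHz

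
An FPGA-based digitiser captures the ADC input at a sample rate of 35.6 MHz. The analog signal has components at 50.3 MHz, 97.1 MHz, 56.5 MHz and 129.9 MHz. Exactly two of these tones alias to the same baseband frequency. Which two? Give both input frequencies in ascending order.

50.3 MHz, 56.5 MHz

fs/2 = 17.8 MHz.
50.3 MHz mod fs = 14.7 MHz.
14.7 MHz ≤ fs/2 = 17.8 MHz, appears at 14.7 MHz.
97.1 MHz mod fs = 25.9 MHz.
25.9 MHz > fs/2 = 17.8 MHz, folds to fs − 25.9 MHz = 9.7 MHz.
56.5 MHz mod fs = 20.9 MHz.
20.9 MHz > fs/2 = 17.8 MHz, folds to fs − 20.9 MHz = 14.7 MHz.
129.9 MHz mod fs = 23.1 MHz.
23.1 MHz > fs/2 = 17.8 MHz, folds to fs − 23.1 MHz = 12.5 MHz.
50.3 MHz and 56.5 MHz both map to 14.7 MHz.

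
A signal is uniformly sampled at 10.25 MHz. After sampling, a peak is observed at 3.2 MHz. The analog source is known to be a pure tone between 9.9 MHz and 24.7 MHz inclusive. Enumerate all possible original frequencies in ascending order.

13.45 MHz, 17.3 MHz, 23.7 MHz

Frequencies that alias to 3.2 MHz are k·fs ± 3.2 MHz for integer k ≥ 0.
k=0: 3.2 MHz.
k=1: 7.05 MHz, 13.45 MHz.
k=2: 17.3 MHz, 23.7 MHz.
k=3: 27.55 MHz, 33.95 MHz.
Within [9.9 MHz, 24.7 MHz]: 13.45 MHz, 17.3 MHz, 23.7 MHz.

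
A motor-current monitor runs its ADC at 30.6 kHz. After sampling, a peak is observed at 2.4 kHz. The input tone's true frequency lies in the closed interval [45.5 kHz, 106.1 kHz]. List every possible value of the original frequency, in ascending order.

58.8 kHz, 63.6 kHz, 89.4 kHz, 94.2 kHz

Frequencies that alias to 2.4 kHz are k·fs ± 2.4 kHz for integer k ≥ 0.
k=0: 2.4 kHz.
k=1: 28.2 kHz, 33 kHz.
k=2: 58.8 kHz, 63.6 kHz.
k=3: 89.4 kHz, 94.2 kHz.
k=4: 120 kHz, 124.8 kHz.
Within [45.5 kHz, 106.1 kHz]: 58.8 kHz, 63.6 kHz, 89.4 kHz, 94.2 kHz.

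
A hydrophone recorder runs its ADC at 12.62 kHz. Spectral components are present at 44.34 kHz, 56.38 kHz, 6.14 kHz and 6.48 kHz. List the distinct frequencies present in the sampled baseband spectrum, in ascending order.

5.9 kHz, 6.14 kHz

fs/2 = 6.31 kHz.
44.34 kHz mod fs = 6.48 kHz.
6.48 kHz > fs/2 = 6.31 kHz, folds to fs − 6.48 kHz = 6.14 kHz.
56.38 kHz mod fs = 5.9 kHz.
5.9 kHz ≤ fs/2 = 6.31 kHz, appears at 5.9 kHz.
6.14 kHz ≤ fs/2 = 6.31 kHz, passes unchanged.
6.48 kHz > fs/2 = 6.31 kHz, folds to fs − 6.48 kHz = 6.14 kHz.
Distinct values: {5.9 kHz, 6.14 kHz}.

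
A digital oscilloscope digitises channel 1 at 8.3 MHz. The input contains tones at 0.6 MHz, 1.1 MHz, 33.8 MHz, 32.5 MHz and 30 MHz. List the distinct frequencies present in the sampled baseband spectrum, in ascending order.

fs/2 = 4.15 MHz.
0.6 MHz ≤ fs/2 = 4.15 MHz, passes unchanged.
1.1 MHz ≤ fs/2 = 4.15 MHz, passes unchanged.
33.8 MHz mod fs = 0.6 MHz.
0.6 MHz ≤ fs/2 = 4.15 MHz, appears at 0.6 MHz.
32.5 MHz mod fs = 7.6 MHz.
7.6 MHz > fs/2 = 4.15 MHz, folds to fs − 7.6 MHz = 0.7 MHz.
30 MHz mod fs = 5.1 MHz.
5.1 MHz > fs/2 = 4.15 MHz, folds to fs − 5.1 MHz = 3.2 MHz.
Distinct values: {0.6 MHz, 0.7 MHz, 1.1 MHz, 3.2 MHz}.

0.6 MHz, 0.7 MHz, 1.1 MHz, 3.2 MHz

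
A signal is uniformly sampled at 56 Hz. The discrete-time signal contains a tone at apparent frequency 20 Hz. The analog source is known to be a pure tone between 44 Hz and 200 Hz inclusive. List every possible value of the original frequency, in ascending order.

Frequencies that alias to 20 Hz are k·fs ± 20 Hz for integer k ≥ 0.
k=0: 20 Hz.
k=1: 36 Hz, 76 Hz.
k=2: 92 Hz, 132 Hz.
k=3: 148 Hz, 188 Hz.
k=4: 204 Hz, 244 Hz.
Within [44 Hz, 200 Hz]: 76 Hz, 92 Hz, 132 Hz, 148 Hz, 188 Hz.

76 Hz, 92 Hz, 132 Hz, 148 Hz, 188 Hz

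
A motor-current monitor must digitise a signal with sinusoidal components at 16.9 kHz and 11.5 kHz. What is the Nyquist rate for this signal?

Highest-frequency component: 16.9 kHz.
Nyquist rate = 2 × 16.9 kHz = 33.8 kHz.

33.8 kHz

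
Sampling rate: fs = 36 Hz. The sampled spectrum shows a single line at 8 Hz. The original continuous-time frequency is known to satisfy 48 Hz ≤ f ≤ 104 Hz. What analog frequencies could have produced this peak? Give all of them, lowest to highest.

Frequencies that alias to 8 Hz are k·fs ± 8 Hz for integer k ≥ 0.
k=0: 8 Hz.
k=1: 28 Hz, 44 Hz.
k=2: 64 Hz, 80 Hz.
k=3: 100 Hz, 116 Hz.
k=4: 136 Hz, 152 Hz.
Within [48 Hz, 104 Hz]: 64 Hz, 80 Hz, 100 Hz.

64 Hz, 80 Hz, 100 Hz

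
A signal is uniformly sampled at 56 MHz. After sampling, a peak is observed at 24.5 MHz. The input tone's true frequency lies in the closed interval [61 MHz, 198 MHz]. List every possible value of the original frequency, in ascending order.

Frequencies that alias to 24.5 MHz are k·fs ± 24.5 MHz for integer k ≥ 0.
k=0: 24.5 MHz.
k=1: 31.5 MHz, 80.5 MHz.
k=2: 87.5 MHz, 136.5 MHz.
k=3: 143.5 MHz, 192.5 MHz.
k=4: 199.5 MHz, 248.5 MHz.
Within [61 MHz, 198 MHz]: 80.5 MHz, 87.5 MHz, 136.5 MHz, 143.5 MHz, 192.5 MHz.

80.5 MHz, 87.5 MHz, 136.5 MHz, 143.5 MHz, 192.5 MHz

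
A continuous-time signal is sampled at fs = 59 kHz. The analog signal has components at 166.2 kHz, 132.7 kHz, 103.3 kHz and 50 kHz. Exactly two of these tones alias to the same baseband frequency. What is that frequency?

14.7 kHz

fs/2 = 29.5 kHz.
166.2 kHz mod fs = 48.2 kHz.
48.2 kHz > fs/2 = 29.5 kHz, folds to fs − 48.2 kHz = 10.8 kHz.
132.7 kHz mod fs = 14.7 kHz.
14.7 kHz ≤ fs/2 = 29.5 kHz, appears at 14.7 kHz.
103.3 kHz mod fs = 44.3 kHz.
44.3 kHz > fs/2 = 29.5 kHz, folds to fs − 44.3 kHz = 14.7 kHz.
50 kHz > fs/2 = 29.5 kHz, folds to fs − 50 kHz = 9 kHz.
103.3 kHz and 132.7 kHz both map to 14.7 kHz.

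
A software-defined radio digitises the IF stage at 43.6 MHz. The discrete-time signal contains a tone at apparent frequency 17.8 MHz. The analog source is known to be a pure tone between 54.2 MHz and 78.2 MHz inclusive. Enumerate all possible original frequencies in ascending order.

61.4 MHz, 69.4 MHz

Frequencies that alias to 17.8 MHz are k·fs ± 17.8 MHz for integer k ≥ 0.
k=0: 17.8 MHz.
k=1: 25.8 MHz, 61.4 MHz.
k=2: 69.4 MHz, 105 MHz.
k=3: 113 MHz, 148.6 MHz.
Within [54.2 MHz, 78.2 MHz]: 61.4 MHz, 69.4 MHz.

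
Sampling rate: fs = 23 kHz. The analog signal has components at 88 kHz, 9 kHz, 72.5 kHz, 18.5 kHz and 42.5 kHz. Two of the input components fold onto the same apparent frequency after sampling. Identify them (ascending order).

fs/2 = 11.5 kHz.
88 kHz mod fs = 19 kHz.
19 kHz > fs/2 = 11.5 kHz, folds to fs − 19 kHz = 4 kHz.
9 kHz ≤ fs/2 = 11.5 kHz, passes unchanged.
72.5 kHz mod fs = 3.5 kHz.
3.5 kHz ≤ fs/2 = 11.5 kHz, appears at 3.5 kHz.
18.5 kHz > fs/2 = 11.5 kHz, folds to fs − 18.5 kHz = 4.5 kHz.
42.5 kHz mod fs = 19.5 kHz.
19.5 kHz > fs/2 = 11.5 kHz, folds to fs − 19.5 kHz = 3.5 kHz.
42.5 kHz and 72.5 kHz both map to 3.5 kHz.

42.5 kHz, 72.5 kHz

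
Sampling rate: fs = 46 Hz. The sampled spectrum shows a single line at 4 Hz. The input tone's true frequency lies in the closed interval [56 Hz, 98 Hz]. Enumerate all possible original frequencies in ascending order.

Frequencies that alias to 4 Hz are k·fs ± 4 Hz for integer k ≥ 0.
k=0: 4 Hz.
k=1: 42 Hz, 50 Hz.
k=2: 88 Hz, 96 Hz.
k=3: 134 Hz, 142 Hz.
Within [56 Hz, 98 Hz]: 88 Hz, 96 Hz.

88 Hz, 96 Hz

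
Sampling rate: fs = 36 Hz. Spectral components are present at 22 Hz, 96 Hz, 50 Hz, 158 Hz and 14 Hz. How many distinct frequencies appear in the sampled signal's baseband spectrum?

fs/2 = 18 Hz.
22 Hz > fs/2 = 18 Hz, folds to fs − 22 Hz = 14 Hz.
96 Hz mod fs = 24 Hz.
24 Hz > fs/2 = 18 Hz, folds to fs − 24 Hz = 12 Hz.
50 Hz mod fs = 14 Hz.
14 Hz ≤ fs/2 = 18 Hz, appears at 14 Hz.
158 Hz mod fs = 14 Hz.
14 Hz ≤ fs/2 = 18 Hz, appears at 14 Hz.
14 Hz ≤ fs/2 = 18 Hz, passes unchanged.
Distinct values: {12 Hz, 14 Hz} → 2.

2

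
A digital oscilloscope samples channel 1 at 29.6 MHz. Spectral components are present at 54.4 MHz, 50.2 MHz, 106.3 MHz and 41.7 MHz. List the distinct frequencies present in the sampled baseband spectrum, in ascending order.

fs/2 = 14.8 MHz.
54.4 MHz mod fs = 24.8 MHz.
24.8 MHz > fs/2 = 14.8 MHz, folds to fs − 24.8 MHz = 4.8 MHz.
50.2 MHz mod fs = 20.6 MHz.
20.6 MHz > fs/2 = 14.8 MHz, folds to fs − 20.6 MHz = 9 MHz.
106.3 MHz mod fs = 17.5 MHz.
17.5 MHz > fs/2 = 14.8 MHz, folds to fs − 17.5 MHz = 12.1 MHz.
41.7 MHz mod fs = 12.1 MHz.
12.1 MHz ≤ fs/2 = 14.8 MHz, appears at 12.1 MHz.
Distinct values: {4.8 MHz, 9 MHz, 12.1 MHz}.

4.8 MHz, 9 MHz, 12.1 MHz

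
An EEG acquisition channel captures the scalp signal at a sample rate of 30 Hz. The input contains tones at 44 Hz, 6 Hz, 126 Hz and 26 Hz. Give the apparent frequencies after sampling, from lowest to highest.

fs/2 = 15 Hz.
44 Hz mod fs = 14 Hz.
14 Hz ≤ fs/2 = 15 Hz, appears at 14 Hz.
6 Hz ≤ fs/2 = 15 Hz, passes unchanged.
126 Hz mod fs = 6 Hz.
6 Hz ≤ fs/2 = 15 Hz, appears at 6 Hz.
26 Hz > fs/2 = 15 Hz, folds to fs − 26 Hz = 4 Hz.
Distinct values: {4 Hz, 6 Hz, 14 Hz}.

4 Hz, 6 Hz, 14 Hz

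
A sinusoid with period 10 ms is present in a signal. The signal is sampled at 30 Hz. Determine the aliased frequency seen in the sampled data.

T = 10 ms → f = 1/T = 100 Hz.
100 Hz mod fs = 10 Hz.
10 Hz ≤ fs/2 = 15 Hz, appears at 10 Hz.

10 Hz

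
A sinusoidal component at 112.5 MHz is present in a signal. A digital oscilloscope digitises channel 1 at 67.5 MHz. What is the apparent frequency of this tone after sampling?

22.5 MHz

112.5 MHz mod fs = 45 MHz.
45 MHz > fs/2 = 33.75 MHz, folds to fs − 45 MHz = 22.5 MHz.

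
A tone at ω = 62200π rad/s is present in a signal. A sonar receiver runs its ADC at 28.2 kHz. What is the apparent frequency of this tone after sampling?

2.9 kHz

ω = 62200π rad/s → f = ω/(2π) = 31100 Hz = 31.1 kHz.
31.1 kHz mod fs = 2.9 kHz.
2.9 kHz ≤ fs/2 = 14.1 kHz, appears at 2.9 kHz.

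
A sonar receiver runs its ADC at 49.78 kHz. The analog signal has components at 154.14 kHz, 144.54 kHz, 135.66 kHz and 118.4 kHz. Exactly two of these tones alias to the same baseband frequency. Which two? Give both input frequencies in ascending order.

144.54 kHz, 154.14 kHz

fs/2 = 24.89 kHz.
154.14 kHz mod fs = 4.8 kHz.
4.8 kHz ≤ fs/2 = 24.89 kHz, appears at 4.8 kHz.
144.54 kHz mod fs = 44.98 kHz.
44.98 kHz > fs/2 = 24.89 kHz, folds to fs − 44.98 kHz = 4.8 kHz.
135.66 kHz mod fs = 36.1 kHz.
36.1 kHz > fs/2 = 24.89 kHz, folds to fs − 36.1 kHz = 13.68 kHz.
118.4 kHz mod fs = 18.84 kHz.
18.84 kHz ≤ fs/2 = 24.89 kHz, appears at 18.84 kHz.
144.54 kHz and 154.14 kHz both map to 4.8 kHz.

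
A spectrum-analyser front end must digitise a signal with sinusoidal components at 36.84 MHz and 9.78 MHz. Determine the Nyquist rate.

73.68 MHz

Highest-frequency component: 36.84 MHz.
Nyquist rate = 2 × 36.84 MHz = 73.68 MHz.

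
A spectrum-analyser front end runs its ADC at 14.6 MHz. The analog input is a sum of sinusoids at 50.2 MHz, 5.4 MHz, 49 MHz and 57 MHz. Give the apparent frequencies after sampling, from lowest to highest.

1.4 MHz, 5.2 MHz, 5.4 MHz, 6.4 MHz

fs/2 = 7.3 MHz.
50.2 MHz mod fs = 6.4 MHz.
6.4 MHz ≤ fs/2 = 7.3 MHz, appears at 6.4 MHz.
5.4 MHz ≤ fs/2 = 7.3 MHz, passes unchanged.
49 MHz mod fs = 5.2 MHz.
5.2 MHz ≤ fs/2 = 7.3 MHz, appears at 5.2 MHz.
57 MHz mod fs = 13.2 MHz.
13.2 MHz > fs/2 = 7.3 MHz, folds to fs − 13.2 MHz = 1.4 MHz.
Distinct values: {1.4 MHz, 5.2 MHz, 5.4 MHz, 6.4 MHz}.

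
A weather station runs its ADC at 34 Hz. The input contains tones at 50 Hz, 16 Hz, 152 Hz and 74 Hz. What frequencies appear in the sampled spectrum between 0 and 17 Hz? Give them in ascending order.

fs/2 = 17 Hz.
50 Hz mod fs = 16 Hz.
16 Hz ≤ fs/2 = 17 Hz, appears at 16 Hz.
16 Hz ≤ fs/2 = 17 Hz, passes unchanged.
152 Hz mod fs = 16 Hz.
16 Hz ≤ fs/2 = 17 Hz, appears at 16 Hz.
74 Hz mod fs = 6 Hz.
6 Hz ≤ fs/2 = 17 Hz, appears at 6 Hz.
Distinct values: {6 Hz, 16 Hz}.

6 Hz, 16 Hz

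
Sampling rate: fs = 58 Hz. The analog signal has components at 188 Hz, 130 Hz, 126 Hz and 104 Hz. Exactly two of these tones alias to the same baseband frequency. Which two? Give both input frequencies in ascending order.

fs/2 = 29 Hz.
188 Hz mod fs = 14 Hz.
14 Hz ≤ fs/2 = 29 Hz, appears at 14 Hz.
130 Hz mod fs = 14 Hz.
14 Hz ≤ fs/2 = 29 Hz, appears at 14 Hz.
126 Hz mod fs = 10 Hz.
10 Hz ≤ fs/2 = 29 Hz, appears at 10 Hz.
104 Hz mod fs = 46 Hz.
46 Hz > fs/2 = 29 Hz, folds to fs − 46 Hz = 12 Hz.
130 Hz and 188 Hz both map to 14 Hz.

130 Hz, 188 Hz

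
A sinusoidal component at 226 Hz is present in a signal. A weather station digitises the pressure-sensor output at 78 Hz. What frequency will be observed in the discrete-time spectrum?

226 Hz mod fs = 70 Hz.
70 Hz > fs/2 = 39 Hz, folds to fs − 70 Hz = 8 Hz.

8 Hz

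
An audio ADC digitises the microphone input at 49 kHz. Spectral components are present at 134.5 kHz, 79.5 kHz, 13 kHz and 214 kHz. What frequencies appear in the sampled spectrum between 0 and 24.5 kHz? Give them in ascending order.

fs/2 = 24.5 kHz.
134.5 kHz mod fs = 36.5 kHz.
36.5 kHz > fs/2 = 24.5 kHz, folds to fs − 36.5 kHz = 12.5 kHz.
79.5 kHz mod fs = 30.5 kHz.
30.5 kHz > fs/2 = 24.5 kHz, folds to fs − 30.5 kHz = 18.5 kHz.
13 kHz ≤ fs/2 = 24.5 kHz, passes unchanged.
214 kHz mod fs = 18 kHz.
18 kHz ≤ fs/2 = 24.5 kHz, appears at 18 kHz.
Distinct values: {12.5 kHz, 13 kHz, 18 kHz, 18.5 kHz}.

12.5 kHz, 13 kHz, 18 kHz, 18.5 kHz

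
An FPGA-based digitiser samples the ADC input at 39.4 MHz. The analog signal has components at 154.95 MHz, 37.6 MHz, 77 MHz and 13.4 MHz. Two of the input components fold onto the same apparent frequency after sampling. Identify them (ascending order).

fs/2 = 19.7 MHz.
154.95 MHz mod fs = 36.75 MHz.
36.75 MHz > fs/2 = 19.7 MHz, folds to fs − 36.75 MHz = 2.65 MHz.
37.6 MHz > fs/2 = 19.7 MHz, folds to fs − 37.6 MHz = 1.8 MHz.
77 MHz mod fs = 37.6 MHz.
37.6 MHz > fs/2 = 19.7 MHz, folds to fs − 37.6 MHz = 1.8 MHz.
13.4 MHz ≤ fs/2 = 19.7 MHz, passes unchanged.
37.6 MHz and 77 MHz both map to 1.8 MHz.

37.6 MHz, 77 MHz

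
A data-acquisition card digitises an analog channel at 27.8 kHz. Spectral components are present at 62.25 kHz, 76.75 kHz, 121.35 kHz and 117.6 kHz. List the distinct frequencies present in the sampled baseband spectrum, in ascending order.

fs/2 = 13.9 kHz.
62.25 kHz mod fs = 6.65 kHz.
6.65 kHz ≤ fs/2 = 13.9 kHz, appears at 6.65 kHz.
76.75 kHz mod fs = 21.15 kHz.
21.15 kHz > fs/2 = 13.9 kHz, folds to fs − 21.15 kHz = 6.65 kHz.
121.35 kHz mod fs = 10.15 kHz.
10.15 kHz ≤ fs/2 = 13.9 kHz, appears at 10.15 kHz.
117.6 kHz mod fs = 6.4 kHz.
6.4 kHz ≤ fs/2 = 13.9 kHz, appears at 6.4 kHz.
Distinct values: {6.4 kHz, 6.65 kHz, 10.15 kHz}.

6.4 kHz, 6.65 kHz, 10.15 kHz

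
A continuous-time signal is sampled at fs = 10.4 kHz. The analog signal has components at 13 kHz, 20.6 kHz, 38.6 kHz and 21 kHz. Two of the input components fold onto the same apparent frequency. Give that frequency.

fs/2 = 5.2 kHz.
13 kHz mod fs = 2.6 kHz.
2.6 kHz ≤ fs/2 = 5.2 kHz, appears at 2.6 kHz.
20.6 kHz mod fs = 10.2 kHz.
10.2 kHz > fs/2 = 5.2 kHz, folds to fs − 10.2 kHz = 0.2 kHz.
38.6 kHz mod fs = 7.4 kHz.
7.4 kHz > fs/2 = 5.2 kHz, folds to fs − 7.4 kHz = 3 kHz.
21 kHz mod fs = 0.2 kHz.
0.2 kHz ≤ fs/2 = 5.2 kHz, appears at 0.2 kHz.
20.6 kHz and 21 kHz both map to 0.2 kHz.

0.2 kHz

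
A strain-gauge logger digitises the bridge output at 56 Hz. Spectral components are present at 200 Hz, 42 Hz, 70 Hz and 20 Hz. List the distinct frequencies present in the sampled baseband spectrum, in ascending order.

14 Hz, 20 Hz, 24 Hz

fs/2 = 28 Hz.
200 Hz mod fs = 32 Hz.
32 Hz > fs/2 = 28 Hz, folds to fs − 32 Hz = 24 Hz.
42 Hz > fs/2 = 28 Hz, folds to fs − 42 Hz = 14 Hz.
70 Hz mod fs = 14 Hz.
14 Hz ≤ fs/2 = 28 Hz, appears at 14 Hz.
20 Hz ≤ fs/2 = 28 Hz, passes unchanged.
Distinct values: {14 Hz, 20 Hz, 24 Hz}.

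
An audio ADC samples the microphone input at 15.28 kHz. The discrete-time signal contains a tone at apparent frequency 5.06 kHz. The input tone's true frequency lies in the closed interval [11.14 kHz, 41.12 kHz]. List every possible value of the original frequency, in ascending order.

Frequencies that alias to 5.06 kHz are k·fs ± 5.06 kHz for integer k ≥ 0.
k=0: 5.06 kHz.
k=1: 10.22 kHz, 20.34 kHz.
k=2: 25.5 kHz, 35.62 kHz.
k=3: 40.78 kHz, 50.9 kHz.
k=4: 56.06 kHz, 66.18 kHz.
Within [11.14 kHz, 41.12 kHz]: 20.34 kHz, 25.5 kHz, 35.62 kHz, 40.78 kHz.

20.34 kHz, 25.5 kHz, 35.62 kHz, 40.78 kHz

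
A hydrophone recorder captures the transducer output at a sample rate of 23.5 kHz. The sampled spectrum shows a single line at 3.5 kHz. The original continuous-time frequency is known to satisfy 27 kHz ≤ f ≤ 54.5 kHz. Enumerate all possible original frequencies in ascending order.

Frequencies that alias to 3.5 kHz are k·fs ± 3.5 kHz for integer k ≥ 0.
k=0: 3.5 kHz.
k=1: 20 kHz, 27 kHz.
k=2: 43.5 kHz, 50.5 kHz.
k=3: 67 kHz, 74 kHz.
Within [27 kHz, 54.5 kHz]: 27 kHz, 43.5 kHz, 50.5 kHz.

27 kHz, 43.5 kHz, 50.5 kHz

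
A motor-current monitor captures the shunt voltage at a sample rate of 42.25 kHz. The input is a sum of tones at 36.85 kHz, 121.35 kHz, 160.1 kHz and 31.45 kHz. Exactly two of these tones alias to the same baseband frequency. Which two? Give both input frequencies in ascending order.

fs/2 = 21.125 kHz.
36.85 kHz > fs/2 = 21.125 kHz, folds to fs − 36.85 kHz = 5.4 kHz.
121.35 kHz mod fs = 36.85 kHz.
36.85 kHz > fs/2 = 21.125 kHz, folds to fs − 36.85 kHz = 5.4 kHz.
160.1 kHz mod fs = 33.35 kHz.
33.35 kHz > fs/2 = 21.125 kHz, folds to fs − 33.35 kHz = 8.9 kHz.
31.45 kHz > fs/2 = 21.125 kHz, folds to fs − 31.45 kHz = 10.8 kHz.
36.85 kHz and 121.35 kHz both map to 5.4 kHz.

36.85 kHz, 121.35 kHz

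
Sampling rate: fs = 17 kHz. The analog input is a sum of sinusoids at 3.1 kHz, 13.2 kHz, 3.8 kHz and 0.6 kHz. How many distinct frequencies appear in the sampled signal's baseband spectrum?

3

fs/2 = 8.5 kHz.
3.1 kHz ≤ fs/2 = 8.5 kHz, passes unchanged.
13.2 kHz > fs/2 = 8.5 kHz, folds to fs − 13.2 kHz = 3.8 kHz.
3.8 kHz ≤ fs/2 = 8.5 kHz, passes unchanged.
0.6 kHz ≤ fs/2 = 8.5 kHz, passes unchanged.
Distinct values: {0.6 kHz, 3.1 kHz, 3.8 kHz} → 3.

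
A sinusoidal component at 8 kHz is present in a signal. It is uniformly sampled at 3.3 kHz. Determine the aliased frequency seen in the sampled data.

1.4 kHz

8 kHz mod fs = 1.4 kHz.
1.4 kHz ≤ fs/2 = 1.65 kHz, appears at 1.4 kHz.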